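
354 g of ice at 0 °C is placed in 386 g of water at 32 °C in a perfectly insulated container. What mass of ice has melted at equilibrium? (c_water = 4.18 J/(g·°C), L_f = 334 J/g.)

Cooling the water to 0 °C releases 386·4.18·32 = 51631 J.
Melting all 354 g of ice would need 354·334 = 118236 J.
That's not enough to melt it all — equilibrium is at 0 °C with ice remaining.
Mass melted = 51631/334 ≈ 154.6 g.

m_melted ≈ 155 g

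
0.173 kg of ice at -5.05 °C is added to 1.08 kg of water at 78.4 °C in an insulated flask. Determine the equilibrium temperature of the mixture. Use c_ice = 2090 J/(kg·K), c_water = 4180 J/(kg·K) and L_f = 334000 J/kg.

T_f ≈ 56.2 °C

Energy balance with sensible and latent terms:
ice -5.05→0 °C: 0.173·2090·5.05 = 1825.9; melt ice: 0.173·334000 = 57782; warm the meltwater: 723.14 T; water cools: 1.08·4180·(T − 78.4) = 4514.4(T − 78.4)
5237.5 T = 353929 − 59608 = 294321
T ≈ 56.19 °C — above 0 °C, consistent with complete melting.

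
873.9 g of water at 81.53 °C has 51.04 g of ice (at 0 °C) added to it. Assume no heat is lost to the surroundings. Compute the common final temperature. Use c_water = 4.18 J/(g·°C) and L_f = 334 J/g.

Energy balance with sensible and latent terms:
melt ice: 51.04×334 = 17047
  meltwater 0→T: 51.04×4.18×T = 213.35 T
  water cools: 873.9×4.18×(T − 81.53) = 3652.9(T − 81.53)
3866.2 T = 297821 − 17047 = 280774
T ≈ 72.62 °C. Since T > 0 °C, the all-ice-melts assumption holds.

T_f ≈ 72.6 °C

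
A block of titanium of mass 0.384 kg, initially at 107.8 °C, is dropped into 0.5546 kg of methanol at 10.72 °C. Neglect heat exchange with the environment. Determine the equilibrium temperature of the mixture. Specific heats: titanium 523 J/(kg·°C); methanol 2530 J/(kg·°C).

Taking heat into each body as positive, Σ m c ΔT = 0:
0.384·523·(T − 107.8) + 0.5546·2530·(T − 10.72) = 0
(200.83 + 1403.1) T = 200.83·107.8 + 1403.1·10.72
T ≈ 22.88 °C

T_f ≈ 22.9 °C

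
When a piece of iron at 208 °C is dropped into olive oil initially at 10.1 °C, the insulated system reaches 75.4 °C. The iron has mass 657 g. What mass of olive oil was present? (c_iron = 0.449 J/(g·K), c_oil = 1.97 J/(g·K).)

|Q_iron| = |Q_oil|:
657·0.449·(208 − 75.4) = m·1.97·(75.4 − 10.1)
128.64 m = 39116  ⇒  m ≈ 304.1 g

m ≈ 304 g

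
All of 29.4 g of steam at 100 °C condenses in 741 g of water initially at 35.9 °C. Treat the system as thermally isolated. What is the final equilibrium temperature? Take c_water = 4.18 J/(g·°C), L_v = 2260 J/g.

T_f ≈ 59.0 °C

Energy conservation, ΣQ = 0:
condense steam: −29.4·2260 = −66444; condensate cools 100→T: 29.4·4.18·(T − 100) = 122.89(T − 100); original water: 3097.4(T − 35.9)
3220.3 T = 66444 + 12289 + 111196 = 189929
T ≈ 58.98 °C (< 100 °C, so full condensation is consistent).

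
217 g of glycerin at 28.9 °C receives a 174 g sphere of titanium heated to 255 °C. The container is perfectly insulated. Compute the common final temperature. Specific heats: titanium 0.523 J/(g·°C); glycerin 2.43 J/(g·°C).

T_f ≈ 62.2 °C

Let T be the final temperature. ΣQ_i = 0:
174·0.523·(T − 255) + 217·2.43·(T − 28.9) = 0
91(T − 255) + 527.31(T − 28.9) = 0
618.31 T = 38445
T = 38445/618.31 ≈ 62.18 °C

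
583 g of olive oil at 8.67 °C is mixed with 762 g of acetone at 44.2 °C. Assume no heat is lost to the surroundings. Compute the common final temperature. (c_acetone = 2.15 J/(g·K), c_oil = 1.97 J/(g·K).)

T_f ≈ 29.6 °C

Conservation of energy gives ΣQ = 0:
762·2.15·(T − 44.2) + 583·1.97·(T − 8.67) = 0
1638.3(T − 44.2) + 1148.5(T − 8.67) = 0
(1638.3 + 1148.5) T = 1638.3·44.2 + 1148.5·8.67
T = 82370/2786.8 ≈ 29.56 °C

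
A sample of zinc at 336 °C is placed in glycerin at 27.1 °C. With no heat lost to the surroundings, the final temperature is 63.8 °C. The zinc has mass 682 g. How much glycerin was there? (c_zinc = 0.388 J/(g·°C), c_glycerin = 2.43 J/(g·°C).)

m ≈ 808 g

Net heat exchanged in the isolated system is zero:
682·0.388·(63.8 − 336) + m·2.43·(63.8 − 27.1) = 0
89.18 m = 72028
m = 72028/89.18 ≈ 807.7 g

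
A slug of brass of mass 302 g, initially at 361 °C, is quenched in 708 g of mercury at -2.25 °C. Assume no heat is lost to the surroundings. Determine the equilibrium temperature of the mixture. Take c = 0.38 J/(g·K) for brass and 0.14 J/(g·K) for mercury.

T_f ≈ 192.7 °C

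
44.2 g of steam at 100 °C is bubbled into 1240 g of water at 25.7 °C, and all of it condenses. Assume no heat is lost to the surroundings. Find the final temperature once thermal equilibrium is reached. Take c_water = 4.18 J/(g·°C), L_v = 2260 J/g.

T_f ≈ 46.9 °C

Let T be the final temperature. ΣQ_i = 0:
latent heat released on condensation: 44.2×2260 = 99892; condensate cools 100→T: 44.2×4.18×(T − 100) = 184.76(T − 100); original water: 5183.2(T − 25.7)
5368 T = 99892 + 18476 + 133208 = 251576
T ≈ 46.87 °C (< 100 °C, so full condensation is consistent).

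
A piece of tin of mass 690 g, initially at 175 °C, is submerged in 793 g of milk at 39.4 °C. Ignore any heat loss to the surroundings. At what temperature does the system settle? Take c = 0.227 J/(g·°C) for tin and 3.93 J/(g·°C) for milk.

T_f ≈ 45.9 °C

|Q_tin| = |Q_milk|:
690·0.227·(175 − T) = 793·3.93·(T − 39.4)
156.63(175 − T) = 3116.5(T − 39.4)
3273.1 T = 150200  ⇒  T ≈ 45.89 °C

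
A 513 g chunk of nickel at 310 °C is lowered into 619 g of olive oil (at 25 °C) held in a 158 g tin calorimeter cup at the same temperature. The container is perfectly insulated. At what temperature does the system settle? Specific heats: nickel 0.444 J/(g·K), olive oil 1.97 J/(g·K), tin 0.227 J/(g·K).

Conservation of energy gives ΣQ = 0:
513×0.444×(T − 310) + 619×1.97×(T − 25) + 158×0.227×(T − 25) = 0
227.77(T − 310) + 1219.4(T − 25) + 35.87(T − 25) = 0
1483.1 T = 101992
T ≈ 68.77 °C

T_f ≈ 68.8 °C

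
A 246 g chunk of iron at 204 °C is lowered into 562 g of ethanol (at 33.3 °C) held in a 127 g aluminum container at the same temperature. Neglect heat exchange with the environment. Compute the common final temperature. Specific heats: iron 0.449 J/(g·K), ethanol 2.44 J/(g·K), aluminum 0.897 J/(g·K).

T_f ≈ 45.1 °C

Let T be the final temperature. ΣQ_i = 0:
246*0.449*(T − 204) + 562*2.44*(T − 33.3) + 127*0.897*(T − 33.3) = 0
110.45(T − 204) + 1371.3(T − 33.3) + 113.92(T − 33.3) = 0
1595.7 T = 71990
T = 71990/1595.7 ≈ 45.12 °C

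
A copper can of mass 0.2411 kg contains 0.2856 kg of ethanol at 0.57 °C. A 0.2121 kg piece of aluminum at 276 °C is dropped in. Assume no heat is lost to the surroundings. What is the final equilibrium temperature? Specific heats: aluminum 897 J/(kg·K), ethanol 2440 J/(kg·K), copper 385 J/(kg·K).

T_f ≈ 54.0 °C

T_f = Σ m_i c_i T_i / Σ m_i c_i:
T_f = (190.25×276 + 696.86×0.57 + 92.82×0.57) / (190.25 + 696.86 + 92.82)
    = 52960 / 979.94 ≈ 54.04 °C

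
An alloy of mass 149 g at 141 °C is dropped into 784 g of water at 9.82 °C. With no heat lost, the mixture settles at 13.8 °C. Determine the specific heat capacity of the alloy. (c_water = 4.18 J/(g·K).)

Net heat exchanged in the isolated system is zero:
149·c·(13.8 − 141) + 784·4.18·(13.8 − 9.82) = 0
-18953 c = -13043
c = -13043/-18953 ≈ 0.6882 J/(g·K)

c ≈ 0.688 J/(g·K)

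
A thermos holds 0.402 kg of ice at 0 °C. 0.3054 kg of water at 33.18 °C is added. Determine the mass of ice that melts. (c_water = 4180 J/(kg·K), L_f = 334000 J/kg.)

Cooling the water to 0 °C releases 0.3054·4180·33.18 = 42357 J.
Fully melting the ice requires m_ice L_f = 0.402·334000 = 134268 J.
Since 42357 < 134268 J, not all the ice melts; equilibrium is at 0 °C.
Mass melted = 42357/334000 ≈ 0.1268 kg.

m_melted ≈ 0.127 kg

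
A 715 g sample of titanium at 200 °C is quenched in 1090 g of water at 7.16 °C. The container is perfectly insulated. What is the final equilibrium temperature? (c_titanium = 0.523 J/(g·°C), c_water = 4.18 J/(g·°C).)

T_f = Σ m_i c_i T_i / Σ m_i c_i:
T_f = (373.94·200 + 4556.2·7.16) / (373.94 + 4556.2)
    = 107411 / 4930.1 ≈ 21.79 °C

T_f ≈ 21.8 °C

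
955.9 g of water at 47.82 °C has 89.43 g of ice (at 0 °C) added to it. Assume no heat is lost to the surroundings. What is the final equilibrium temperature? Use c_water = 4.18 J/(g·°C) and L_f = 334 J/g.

T_f ≈ 36.9 °C

Taking heat into each body as positive, Σ m c ΔT = 0:
melt ice: 89.43·334 = 29870; warm the meltwater: 373.82 T; water: 3995.7(T − 47.82)
4369.5 T = 191073 − 29870 = 161203
T ≈ 36.89 °C — above 0 °C, consistent with complete melting.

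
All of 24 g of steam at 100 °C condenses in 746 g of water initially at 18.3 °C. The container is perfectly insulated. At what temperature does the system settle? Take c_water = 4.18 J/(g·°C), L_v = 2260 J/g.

T_f ≈ 37.7 °C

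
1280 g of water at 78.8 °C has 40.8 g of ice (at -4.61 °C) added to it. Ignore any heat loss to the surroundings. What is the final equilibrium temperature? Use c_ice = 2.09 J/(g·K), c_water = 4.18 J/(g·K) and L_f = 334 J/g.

T_f ≈ 73.8 °C

Energy balance with sensible and latent terms:
ice -4.61→0 °C: 40.8×2.09×4.61 = 393.1; fusion: m_ice L_f = 40.8×334 = 13627; meltwater 0→T: 40.8×4.18×T = 170.54 T; water: 5350.4(T − 78.8)
5520.9 T = 421612 − 14020 = 407591
T ≈ 73.83 °C (positive, so assuming full melt was valid).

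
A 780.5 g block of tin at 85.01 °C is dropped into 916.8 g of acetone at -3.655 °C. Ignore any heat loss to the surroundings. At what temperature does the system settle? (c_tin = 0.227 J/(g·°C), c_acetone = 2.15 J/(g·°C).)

T_f is the heat-capacity-weighted average of the initial temperatures:
T_f = (177.17·85.01 + 1971.1·(-3.655)) / (177.17 + 1971.1)
    = 7857.1 / 2148.3 ≈ 3.66 °C

T_f ≈ 3.7 °C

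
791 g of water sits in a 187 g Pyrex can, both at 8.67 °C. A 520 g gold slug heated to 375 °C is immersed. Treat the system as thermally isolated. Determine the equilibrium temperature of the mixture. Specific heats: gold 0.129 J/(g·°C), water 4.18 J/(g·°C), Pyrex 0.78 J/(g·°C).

T_f ≈ 15.7 °C

Energy conservation, ΣQ = 0:
520·0.129·(T − 375) + 791·4.18·(T − 8.67) + 187·0.78·(T − 8.67) = 0
67.08(T − 375) + 3306.4(T − 8.67) + 145.86(T − 8.67) = 0
3519.3 T = 55086
T = 55086 / 3519.3 = 15.7 °C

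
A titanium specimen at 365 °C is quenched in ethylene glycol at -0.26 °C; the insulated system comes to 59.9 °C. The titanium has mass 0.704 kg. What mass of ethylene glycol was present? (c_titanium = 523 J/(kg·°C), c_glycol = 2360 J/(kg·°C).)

Conservation of energy gives ΣQ = 0:
0.704·523·(59.9 − 365) + m·2360·(59.9 − (-0.26)) = 0
141978 m = 112335
m = 112335/141978 ≈ 0.7912 kg

m ≈ 0.791 kg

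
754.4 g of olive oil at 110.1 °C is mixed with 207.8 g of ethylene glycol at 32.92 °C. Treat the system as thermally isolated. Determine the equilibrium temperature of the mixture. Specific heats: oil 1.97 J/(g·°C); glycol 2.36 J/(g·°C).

T_f ≈ 91.0 °C

Set heat shed by the hot body equal to heat absorbed by the cold body:
754.4·1.97·(110.1 − T) = 207.8·2.36·(T − 32.92)
1486.2(110.1 − T) = 490.41(T − 32.92)
1976.6 T = 179771  ⇒  T ≈ 90.95 °C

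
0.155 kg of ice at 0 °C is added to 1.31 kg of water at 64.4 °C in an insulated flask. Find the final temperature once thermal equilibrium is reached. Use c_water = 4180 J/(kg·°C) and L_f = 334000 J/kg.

T_f ≈ 49.1 °C

Taking heat into each body as positive, Σ m c ΔT = 0:
melt ice: 0.155·334000 = 51770
  warm the meltwater: 647.9 T
  water cools: 1.31·4180·(T − 64.4) = 5475.8(T − 64.4)
6123.7 T = 352642 − 51770 = 300872
T ≈ 49.13 °C — above 0 °C, consistent with complete melting.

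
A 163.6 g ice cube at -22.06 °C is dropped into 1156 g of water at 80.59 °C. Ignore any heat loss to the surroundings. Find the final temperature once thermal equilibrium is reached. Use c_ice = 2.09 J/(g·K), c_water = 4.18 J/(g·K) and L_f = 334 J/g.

Conservation of energy gives ΣQ = 0:
warm ice to 0 °C: 163.6·2.09·(0 − (-22.06)) = 7542.8; latent heat to melt: 163.6·334 = 54642; meltwater 0→T: 163.6·4.18·T = 683.85 T; water cools: 1156·4.18·(T − 80.59) = 4832.1(T − 80.59)
5515.9 T = 389417 − 62185 = 327232
T ≈ 59.32 °C. Since T > 0 °C, the all-ice-melts assumption holds.

T_f ≈ 59.3 °C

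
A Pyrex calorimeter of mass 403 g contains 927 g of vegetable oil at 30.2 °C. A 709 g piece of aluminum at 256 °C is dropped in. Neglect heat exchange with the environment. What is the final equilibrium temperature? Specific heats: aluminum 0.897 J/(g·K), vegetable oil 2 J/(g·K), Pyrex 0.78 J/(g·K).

T_f ≈ 81.4 °C

Setting the total heat transfer to zero:
709*0.897*(T − 256) + 927*2*(T − 30.2) + 403*0.78*(T − 30.2) = 0
635.97(T − 256) + 1854(T − 30.2) + 314.34(T − 30.2) = 0
2804.3 T = 228293
T = 228293 / 2804.3 = 81.4 °C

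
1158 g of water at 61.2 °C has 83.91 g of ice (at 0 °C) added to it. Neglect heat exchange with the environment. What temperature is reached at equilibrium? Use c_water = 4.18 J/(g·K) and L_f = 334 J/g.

T_f ≈ 51.7 °C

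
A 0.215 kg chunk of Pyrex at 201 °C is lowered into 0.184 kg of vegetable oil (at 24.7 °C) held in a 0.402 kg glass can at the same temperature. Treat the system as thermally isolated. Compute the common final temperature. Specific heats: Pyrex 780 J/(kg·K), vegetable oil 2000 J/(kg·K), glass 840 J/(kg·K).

Let T be the final temperature. ΣQ_i = 0:
0.215·780·(T − 201) + 0.184·2000·(T − 24.7) + 0.402·840·(T − 24.7) = 0
(167.7 + 368 + 337.68) T = 167.7·201 + 368·24.7 + 337.68·24.7
T ≈ 58.55 °C

T_f ≈ 58.6 °C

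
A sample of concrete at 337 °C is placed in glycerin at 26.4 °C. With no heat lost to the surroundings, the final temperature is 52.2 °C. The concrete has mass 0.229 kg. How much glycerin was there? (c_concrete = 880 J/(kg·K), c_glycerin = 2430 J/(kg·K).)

m ≈ 0.915 kg

Let T be the final temperature. ΣQ_i = 0:
0.229·880·(52.2 − 337) + m·2430·(52.2 − 26.4) = 0
62694 m = 57393
m = 57393/62694 ≈ 0.9154 kg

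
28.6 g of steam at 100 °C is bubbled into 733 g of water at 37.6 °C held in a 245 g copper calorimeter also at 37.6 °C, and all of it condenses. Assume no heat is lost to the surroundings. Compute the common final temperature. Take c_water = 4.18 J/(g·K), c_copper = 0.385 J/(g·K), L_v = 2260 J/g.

Setting the total heat transfer to zero:
steam→water at 100 °C releases m L_v = 28.6×2260 = 64636
  condensate cools 100→T: 28.6×4.18×(T − 100) = 119.55(T − 100)
  original water: 3063.9(T − 37.6)
  cup: 94.33(T − 37.6)
3277.8 T = 64636 + 11955 + 118751 = 195342
T ≈ 59.60 °C (< 100 °C, so full condensation is consistent).

T_f ≈ 59.6 °C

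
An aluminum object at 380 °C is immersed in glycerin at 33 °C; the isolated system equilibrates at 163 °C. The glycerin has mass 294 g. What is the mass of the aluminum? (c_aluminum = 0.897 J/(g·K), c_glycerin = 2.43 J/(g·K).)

m ≈ 477 g

Setting the total heat transfer to zero:
m×0.897×(163 − 380) + 294×2.43×(163 − 33) = 0
-194.65 m = -92875
m = -92875/-194.65 ≈ 477.1 g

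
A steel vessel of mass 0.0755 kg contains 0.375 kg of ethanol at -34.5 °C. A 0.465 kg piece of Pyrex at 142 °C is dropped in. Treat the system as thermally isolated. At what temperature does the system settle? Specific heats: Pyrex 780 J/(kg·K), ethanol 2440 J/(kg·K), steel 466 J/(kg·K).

T_f ≈ 14.3 °C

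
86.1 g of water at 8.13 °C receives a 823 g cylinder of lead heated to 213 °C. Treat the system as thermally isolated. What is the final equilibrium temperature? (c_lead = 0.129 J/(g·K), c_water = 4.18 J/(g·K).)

T_f ≈ 54.8 °C

With ΣQ=0 the equilibrium temperature is the m·c-weighted mean:
T_f = (106.17×213 + 359.9×8.13) / (106.17 + 359.9)
    = 25540 / 466.06 ≈ 54.80 °C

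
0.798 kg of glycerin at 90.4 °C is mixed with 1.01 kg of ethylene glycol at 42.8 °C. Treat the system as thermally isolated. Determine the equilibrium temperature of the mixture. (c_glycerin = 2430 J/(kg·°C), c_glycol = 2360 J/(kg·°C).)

T_f ≈ 64.2 °C

Taking heat into each body as positive, Σ m c ΔT = 0:
0.798*2430*(T − 90.4) + 1.01*2360*(T − 42.8) = 0
4322.7 T = 277316
T = 277316/4322.7 ≈ 64.15 °C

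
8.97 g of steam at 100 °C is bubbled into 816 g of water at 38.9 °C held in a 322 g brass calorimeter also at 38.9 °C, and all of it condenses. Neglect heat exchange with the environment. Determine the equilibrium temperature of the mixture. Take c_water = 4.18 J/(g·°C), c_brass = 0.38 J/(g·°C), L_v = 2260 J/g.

T_f ≈ 45.2 °C

Conservation of energy gives ΣQ = 0:
latent heat released on condensation: 8.97×2260 = 20272; condensate cools 100→T: 8.97×4.18×(T − 100) = 37.49(T − 100); original water: 3410.9(T − 38.9); brass cup: 322×0.38×(T − 38.9) = 122.36(T − 38.9)
3570.7 T = 20272 + 3749.5 + 137443 = 161465
T ≈ 45.22 °C (< 100 °C, so full condensation is consistent).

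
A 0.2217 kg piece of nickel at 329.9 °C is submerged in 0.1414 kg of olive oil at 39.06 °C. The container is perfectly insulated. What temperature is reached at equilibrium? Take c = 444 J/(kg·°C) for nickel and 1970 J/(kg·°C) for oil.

T_f ≈ 115.0 °C

Net heat exchanged in the isolated system is zero:
0.2217×444×(T − 329.9) + 0.1414×1970×(T − 39.06) = 0
98.43(T − 329.9) + 278.56(T − 39.06) = 0
(98.43 + 278.56) T = 98.43×329.9 + 278.56×39.06
T = 43354 / 376.99 = 115 °C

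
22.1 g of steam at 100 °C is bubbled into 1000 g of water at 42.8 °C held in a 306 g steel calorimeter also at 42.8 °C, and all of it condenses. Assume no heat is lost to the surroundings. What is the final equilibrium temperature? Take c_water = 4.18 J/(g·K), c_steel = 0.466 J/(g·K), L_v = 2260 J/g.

T_f ≈ 55.3 °C

Sum of m c ΔT and latent-heat terms is zero:
condense steam: −22.1·2260 = −49946; condensate cools 100→T: 22.1·4.18·(T − 100) = 92.38(T − 100); water warms: 1000·4.18·(T − 42.8) = 4180(T − 42.8); cup: 142.6(T − 42.8)
4415 T = 49946 + 9237.8 + 185007 = 244191
T ≈ 55.31 °C — below 100 °C, confirming all the steam condensed.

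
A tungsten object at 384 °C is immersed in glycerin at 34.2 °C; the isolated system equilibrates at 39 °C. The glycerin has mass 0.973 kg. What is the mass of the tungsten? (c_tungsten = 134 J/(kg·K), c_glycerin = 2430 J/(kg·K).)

m ≈ 0.245 kg

Heat lost by the tungsten = heat gained by the glycerin:
m·134·(384 − 39) = 0.973·2430·(39 − 34.2)
46230 m = 11349  ⇒  m ≈ 0.2455 kg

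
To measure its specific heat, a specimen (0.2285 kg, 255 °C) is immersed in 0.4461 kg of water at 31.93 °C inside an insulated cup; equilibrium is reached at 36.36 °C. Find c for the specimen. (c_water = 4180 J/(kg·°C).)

c ≈ 165 J/(kg·°C)

Heat lost by the specimen = heat gained by the water:
0.2285·c·(255 − 36.36) = 0.4461·4180·(36.36 − 31.93)
49.96 c = 8260.6  ⇒  c ≈ 165.3 J/(kg·°C)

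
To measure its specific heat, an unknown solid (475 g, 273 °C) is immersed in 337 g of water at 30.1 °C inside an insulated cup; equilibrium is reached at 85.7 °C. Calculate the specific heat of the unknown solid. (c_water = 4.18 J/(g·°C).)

c ≈ 0.88 J/(g·°C)

Let T be the final temperature. ΣQ_i = 0:
475×c×(85.7 − 273) + 337×4.18×(85.7 − 30.1) = 0
-88968 c = -78321
c = -78321/-88968 ≈ 0.8803 J/(g·°C)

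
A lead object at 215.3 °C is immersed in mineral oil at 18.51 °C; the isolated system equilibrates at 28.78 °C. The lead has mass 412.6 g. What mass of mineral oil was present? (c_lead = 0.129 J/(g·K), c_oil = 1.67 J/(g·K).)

m ≈ 579 g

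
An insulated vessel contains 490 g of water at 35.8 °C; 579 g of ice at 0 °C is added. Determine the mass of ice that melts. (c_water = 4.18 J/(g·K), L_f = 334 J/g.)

m_melted ≈ 220 g

Heat available from the water dropping to 0 °C: 490×4.18×35.8 = 73326 J.
Melting all 579 g of ice would need 579×334 = 193386 J.
That's not enough to melt it all — equilibrium is at 0 °C with ice remaining.
Mass melted = 73326/334 ≈ 219.5 g.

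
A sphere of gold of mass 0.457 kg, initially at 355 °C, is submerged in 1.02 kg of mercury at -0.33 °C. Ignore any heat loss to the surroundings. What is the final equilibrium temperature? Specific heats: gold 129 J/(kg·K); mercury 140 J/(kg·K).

T_f ≈ 103.5 °C

|Q_gold| = |Q_mercury|:
0.457*129*(355 − T) = 1.02*140*(T − (-0.33))
58.95(355 − T) = 142.8(T − (-0.33))
201.75 T = 20881  ⇒  T ≈ 103.50 °C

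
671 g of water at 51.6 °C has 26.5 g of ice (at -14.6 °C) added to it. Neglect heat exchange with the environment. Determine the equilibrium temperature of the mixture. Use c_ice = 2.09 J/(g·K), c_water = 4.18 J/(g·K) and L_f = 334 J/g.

T_f ≈ 46.3 °C

Energy conservation, ΣQ = 0:
ice -14.6→0 °C: 26.5·2.09·14.6 = 808.62; fusion: m_ice L_f = 26.5·334 = 8851; meltwater 0→T: 26.5·4.18·T = 110.77 T; water: 2804.8(T − 51.6)
2915.5 T = 144727 − 9659.6 = 135067
T ≈ 46.33 °C. Since T > 0 °C, the all-ice-melts assumption holds.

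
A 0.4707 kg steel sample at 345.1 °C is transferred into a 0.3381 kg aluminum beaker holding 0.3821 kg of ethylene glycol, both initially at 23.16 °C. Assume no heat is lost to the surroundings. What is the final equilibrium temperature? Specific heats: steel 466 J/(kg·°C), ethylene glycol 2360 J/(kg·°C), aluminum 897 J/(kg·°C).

T_f ≈ 72.7 °C

Let T be the final temperature. ΣQ_i = 0:
0.4707*466*(T − 345.1) + 0.3821*2360*(T − 23.16) + 0.3381*897*(T − 23.16) = 0
219.35(T − 345.1) + 901.76(T − 23.16) + 303.28(T − 23.16) = 0
1424.4 T = 103605
T = 103605 / 1424.4 = 72.7 °C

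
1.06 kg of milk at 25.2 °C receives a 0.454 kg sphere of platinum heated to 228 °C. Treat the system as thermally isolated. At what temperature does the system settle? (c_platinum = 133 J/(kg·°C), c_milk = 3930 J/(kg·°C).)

Energy conservation, ΣQ = 0:
0.454*133*(T − 228) + 1.06*3930*(T − 25.2) = 0
(60.38 + 4165.8) T = 60.38*228 + 4165.8*25.2
T ≈ 28.10 °C

T_f ≈ 28.1 °C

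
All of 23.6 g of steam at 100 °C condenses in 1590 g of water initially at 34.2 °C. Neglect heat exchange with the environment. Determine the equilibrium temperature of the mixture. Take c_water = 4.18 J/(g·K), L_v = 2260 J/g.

T_f ≈ 43.1 °C

Let T be the final temperature. ΣQ_i = 0:
steam→water at 100 °C releases m L_v = 23.6·2260 = 53336
  condensed water 100 °C→T: 98.65(T − 100)
  water warms: 1590·4.18·(T − 34.2) = 6646.2(T − 34.2)
6744.8 T = 53336 + 9864.8 + 227300 = 290501
T ≈ 43.07 °C — below 100 °C, confirming all the steam condensed.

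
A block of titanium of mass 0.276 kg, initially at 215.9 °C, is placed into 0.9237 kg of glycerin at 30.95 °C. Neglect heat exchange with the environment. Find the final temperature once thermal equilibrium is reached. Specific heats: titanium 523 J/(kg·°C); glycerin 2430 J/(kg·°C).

T_f = Σ m_i c_i T_i / Σ m_i c_i:
T_f = (144.35*215.9 + 2244.6*30.95) / (144.35 + 2244.6)
    = 100635 / 2388.9 ≈ 42.13 °C

T_f ≈ 42.1 °C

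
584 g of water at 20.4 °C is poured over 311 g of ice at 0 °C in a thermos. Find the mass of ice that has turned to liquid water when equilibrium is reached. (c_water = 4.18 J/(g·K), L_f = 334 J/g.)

m_melted ≈ 149 g

Heat available from the water dropping to 0 °C: 584·4.18·20.4 = 49799 J.
Fully melting the ice requires m_ice L_f = 311·334 = 103874 J.
Since 49799 < 103874 J, not all the ice melts; equilibrium is at 0 °C.
m_melt = 49799 / L_f = 149.1 g.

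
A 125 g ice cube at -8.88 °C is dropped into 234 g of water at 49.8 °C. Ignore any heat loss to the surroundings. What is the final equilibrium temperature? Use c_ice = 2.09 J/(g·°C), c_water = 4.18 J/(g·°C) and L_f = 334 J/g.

Conservation of energy gives ΣQ = 0:
warm ice to 0 °C: 125·2.09·(0 − (-8.88)) = 2319.9
  melt ice: 125·334 = 41750
  meltwater 0→T: 125·4.18·T = 522.5 T
  water cools: 234·4.18·(T − 49.8) = 978.12(T − 49.8)
1500.6 T = 48710 − 44070 = 4640.5
T ≈ 3.09 °C (positive, so assuming full melt was valid).

T_f ≈ 3.1 °C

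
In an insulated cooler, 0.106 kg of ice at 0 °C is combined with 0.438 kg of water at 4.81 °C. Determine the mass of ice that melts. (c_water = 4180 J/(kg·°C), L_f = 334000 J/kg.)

m_melted ≈ 0.0264 kg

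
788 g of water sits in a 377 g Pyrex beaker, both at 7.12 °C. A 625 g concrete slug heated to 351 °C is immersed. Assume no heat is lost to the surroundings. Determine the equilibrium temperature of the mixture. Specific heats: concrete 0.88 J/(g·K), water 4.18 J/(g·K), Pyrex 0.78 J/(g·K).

T_f ≈ 52.8 °C

Conservation of energy gives ΣQ = 0:
625*0.88*(T − 351) + 788*4.18*(T − 7.12) + 377*0.78*(T − 7.12) = 0
(550 + 3293.8 + 294.06) T = 550*351 + 3293.8*7.12 + 294.06*7.12
T = 218596 / 4137.9 = 52.8 °C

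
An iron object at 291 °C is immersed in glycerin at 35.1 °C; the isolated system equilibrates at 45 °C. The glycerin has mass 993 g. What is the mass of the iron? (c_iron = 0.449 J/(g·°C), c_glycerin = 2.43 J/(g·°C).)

|Q_iron| = |Q_glycerin|:
m·0.449·(291 − 45) = 993·2.43·(45 − 35.1)
110.45 m = 23889  ⇒  m ≈ 216.3 g

m ≈ 216 g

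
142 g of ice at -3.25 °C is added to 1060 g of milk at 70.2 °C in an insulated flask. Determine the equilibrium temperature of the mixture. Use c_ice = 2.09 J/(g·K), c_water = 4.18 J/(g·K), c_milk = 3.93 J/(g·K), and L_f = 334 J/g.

Energy conservation, ΣQ = 0:
warm ice to 0 °C: 142·2.09·(0 − (-3.25)) = 964.53; melt ice: 142·334 = 47428; warm the meltwater: 593.56 T; milk: 4165.8(T − 70.2)
4759.4 T = 292439 − 48393 = 244047
T ≈ 51.28 °C — above 0 °C, consistent with complete melting.

T_f ≈ 51.3 °C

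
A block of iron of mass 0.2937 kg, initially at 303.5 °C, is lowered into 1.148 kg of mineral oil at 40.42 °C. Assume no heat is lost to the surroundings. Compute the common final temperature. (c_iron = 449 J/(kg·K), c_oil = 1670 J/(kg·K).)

T_f = Σ m_i c_i T_i / Σ m_i c_i:
T_f = (131.87×303.5 + 1917.2×40.42) / (131.87 + 1917.2)
    = 117515 / 2049 ≈ 57.35 °C

T_f ≈ 57.4 °C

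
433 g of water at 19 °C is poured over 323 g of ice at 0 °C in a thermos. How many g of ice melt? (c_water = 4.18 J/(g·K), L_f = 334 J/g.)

Heat available from the water dropping to 0 °C: 433×4.18×19 = 34389 J.
To melt every bit of ice: 323×334 = 107882 J.
That's not enough to melt it all — equilibrium is at 0 °C with ice remaining.
m_melt = 34389 / L_f = 103 g.

m_melted ≈ 103 g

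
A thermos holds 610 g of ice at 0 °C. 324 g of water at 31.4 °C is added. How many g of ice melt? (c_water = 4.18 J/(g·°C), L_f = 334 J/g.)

m_melted ≈ 127 g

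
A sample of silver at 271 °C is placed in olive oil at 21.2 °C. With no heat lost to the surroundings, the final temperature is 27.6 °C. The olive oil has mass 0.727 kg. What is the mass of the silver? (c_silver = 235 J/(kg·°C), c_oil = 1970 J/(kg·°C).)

Conservation of energy gives ΣQ = 0:
m·235·(27.6 − 271) + 0.727·1970·(27.6 − 21.2) = 0
-57199 m = -9166
m = -9166/-57199 ≈ 0.1602 kg

m ≈ 0.16 kg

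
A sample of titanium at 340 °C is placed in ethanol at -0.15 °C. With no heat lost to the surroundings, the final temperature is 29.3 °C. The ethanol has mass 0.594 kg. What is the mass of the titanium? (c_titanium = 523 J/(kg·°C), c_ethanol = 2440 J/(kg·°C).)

Heat gained plus heat lost sum to zero:
m×523×(29.3 − 340) + 0.594×2440×(29.3 − (-0.15)) = 0
-162496 m = -42684
m = -42684/-162496 ≈ 0.2627 kg

m ≈ 0.263 kg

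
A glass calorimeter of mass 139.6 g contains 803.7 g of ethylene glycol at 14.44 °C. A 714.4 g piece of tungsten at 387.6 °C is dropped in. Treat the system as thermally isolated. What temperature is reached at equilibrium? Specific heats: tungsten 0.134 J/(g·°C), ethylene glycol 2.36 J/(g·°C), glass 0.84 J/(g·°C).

Heat gained plus heat lost sum to zero:
714.4×0.134×(T − 387.6) + 803.7×2.36×(T − 14.44) + 139.6×0.84×(T − 14.44) = 0
2109.7 T = 66187
T ≈ 31.37 °C

T_f ≈ 31.4 °C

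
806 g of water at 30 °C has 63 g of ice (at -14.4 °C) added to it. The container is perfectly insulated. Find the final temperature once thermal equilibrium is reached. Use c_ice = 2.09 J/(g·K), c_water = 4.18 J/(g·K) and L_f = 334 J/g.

T_f ≈ 21.5 °C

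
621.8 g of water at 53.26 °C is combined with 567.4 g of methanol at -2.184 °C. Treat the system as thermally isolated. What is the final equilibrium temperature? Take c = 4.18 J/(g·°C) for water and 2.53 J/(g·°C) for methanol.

T_f ≈ 33.5 °C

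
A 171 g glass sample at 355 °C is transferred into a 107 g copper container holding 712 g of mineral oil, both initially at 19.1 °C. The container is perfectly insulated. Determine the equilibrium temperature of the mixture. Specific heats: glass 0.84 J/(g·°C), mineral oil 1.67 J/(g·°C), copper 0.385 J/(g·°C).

With ΣQ=0 the equilibrium temperature is the m·c-weighted mean:
T_f = (143.64*355 + 1189*19.1 + 41.2*19.1) / (143.64 + 1189 + 41.2)
    = 74490 / 1373.9 ≈ 54.22 °C

T_f ≈ 54.2 °C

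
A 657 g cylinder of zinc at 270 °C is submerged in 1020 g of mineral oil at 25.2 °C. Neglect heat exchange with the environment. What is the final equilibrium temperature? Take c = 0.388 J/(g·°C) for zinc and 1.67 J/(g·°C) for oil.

T_f ≈ 57.1 °C

Heat gained plus heat lost sum to zero:
657·0.388·(T − 270) + 1020·1.67·(T − 25.2) = 0
254.92(T − 270) + 1703.4(T − 25.2) = 0
1958.3 T = 111753
T = 111753/1958.3 ≈ 57.07 °C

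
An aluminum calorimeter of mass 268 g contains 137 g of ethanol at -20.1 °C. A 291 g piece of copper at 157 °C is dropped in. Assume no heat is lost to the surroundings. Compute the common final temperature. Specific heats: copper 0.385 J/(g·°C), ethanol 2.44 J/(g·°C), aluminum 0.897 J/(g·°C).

T_f ≈ 8.8 °C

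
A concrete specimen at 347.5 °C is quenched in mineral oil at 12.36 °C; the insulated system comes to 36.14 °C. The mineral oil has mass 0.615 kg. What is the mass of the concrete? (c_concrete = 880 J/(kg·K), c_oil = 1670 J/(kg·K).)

|Q_concrete| = |Q_oil|:
m×880×(347.5 − 36.14) = 0.615×1670×(36.14 − 12.36)
273997 m = 24423  ⇒  m ≈ 0.08914 kg

m ≈ 0.0891 kg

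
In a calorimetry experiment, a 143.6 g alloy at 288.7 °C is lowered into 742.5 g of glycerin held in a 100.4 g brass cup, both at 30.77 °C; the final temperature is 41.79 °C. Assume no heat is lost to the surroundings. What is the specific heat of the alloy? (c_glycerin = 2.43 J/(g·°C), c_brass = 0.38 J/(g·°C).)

Heat gained plus heat lost sum to zero:
143.6×c×(41.79 − 288.7) + 742.5×2.43×(41.79 − 30.77) + 100.4×0.38×(41.79 − 30.77) = 0
-35456 c = -20304
c = -20304/-35456 ≈ 0.5726 J/(g·°C)

c ≈ 0.573 J/(g·°C)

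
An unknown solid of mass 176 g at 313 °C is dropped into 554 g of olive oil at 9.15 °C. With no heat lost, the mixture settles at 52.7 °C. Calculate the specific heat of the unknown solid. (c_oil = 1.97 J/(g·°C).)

Let T be the final temperature. ΣQ_i = 0:
176·c·(52.7 − 313) + 554·1.97·(52.7 − 9.15) = 0
-45813 c = -47530
c = -47530/-45813 ≈ 1.037 J/(g·°C)

c ≈ 1.04 J/(g·°C)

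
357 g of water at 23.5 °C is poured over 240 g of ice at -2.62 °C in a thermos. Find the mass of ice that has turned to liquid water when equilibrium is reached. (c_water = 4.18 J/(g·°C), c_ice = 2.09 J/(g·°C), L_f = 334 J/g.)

Cooling the water to 0 °C releases 357×4.18×23.5 = 35068 J.
Warming the ice to 0 °C takes 240×2.09×2.62 = 1314.2 J, leaving 33754 J for melting.
Fully melting the ice requires m_ice L_f = 240×334 = 80160 J.
33754 J < 80160 J, so only part of the ice melts and the system sits at 0 °C.
m_melted×334 = 33754  ⇒  m_melted ≈ 101.1 g.

m_melted ≈ 101 g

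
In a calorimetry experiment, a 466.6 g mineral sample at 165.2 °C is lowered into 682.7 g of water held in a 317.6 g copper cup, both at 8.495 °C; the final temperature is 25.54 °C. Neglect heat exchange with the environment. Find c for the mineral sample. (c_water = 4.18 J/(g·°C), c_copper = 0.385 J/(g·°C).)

c ≈ 0.778 J/(g·°C)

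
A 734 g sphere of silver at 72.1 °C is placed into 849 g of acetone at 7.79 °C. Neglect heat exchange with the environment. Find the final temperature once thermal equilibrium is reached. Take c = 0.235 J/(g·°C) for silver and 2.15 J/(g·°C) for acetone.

Taking heat into each body as positive, Σ m c ΔT = 0:
734×0.235×(T − 72.1) + 849×2.15×(T − 7.79) = 0
(172.49 + 1825.3) T = 172.49×72.1 + 1825.3×7.79
T = 26656/1997.8 ≈ 13.34 °C

T_f ≈ 13.3 °C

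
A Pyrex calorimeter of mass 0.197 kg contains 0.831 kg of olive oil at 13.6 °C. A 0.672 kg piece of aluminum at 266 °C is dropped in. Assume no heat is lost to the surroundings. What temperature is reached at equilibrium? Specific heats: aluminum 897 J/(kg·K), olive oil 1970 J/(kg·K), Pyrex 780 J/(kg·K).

T_f ≈ 77.2 °C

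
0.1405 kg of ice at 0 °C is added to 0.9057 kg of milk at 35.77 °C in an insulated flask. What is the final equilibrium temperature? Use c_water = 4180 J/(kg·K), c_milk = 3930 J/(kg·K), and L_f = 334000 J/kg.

T_f ≈ 19.4 °C

Taking heat into each body as positive, Σ m c ΔT = 0:
fusion: m_ice L_f = 0.1405·334000 = 46927
  meltwater 0→T: 0.1405·4180·T = 587.29 T
  milk cools: 0.9057·3930·(T − 35.77) = 3559.4(T − 35.77)
4146.7 T = 127320 − 46927 = 80393
T ≈ 19.39 °C — above 0 °C, consistent with complete melting.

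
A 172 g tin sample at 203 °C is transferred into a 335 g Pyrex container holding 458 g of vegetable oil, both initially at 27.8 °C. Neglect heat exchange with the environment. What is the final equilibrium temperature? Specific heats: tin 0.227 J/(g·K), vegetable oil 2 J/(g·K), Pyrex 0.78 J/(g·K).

T_f = Σ m_i c_i T_i / Σ m_i c_i:
T_f = (39.04·203 + 916·27.8 + 261.3·27.8) / (39.04 + 916 + 261.3)
    = 40655 / 1216.3 ≈ 33.42 °C

T_f ≈ 33.4 °C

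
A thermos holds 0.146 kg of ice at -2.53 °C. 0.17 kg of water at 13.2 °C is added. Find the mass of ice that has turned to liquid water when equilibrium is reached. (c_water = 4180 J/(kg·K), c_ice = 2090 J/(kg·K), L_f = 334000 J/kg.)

m_melted ≈ 0.0258 kg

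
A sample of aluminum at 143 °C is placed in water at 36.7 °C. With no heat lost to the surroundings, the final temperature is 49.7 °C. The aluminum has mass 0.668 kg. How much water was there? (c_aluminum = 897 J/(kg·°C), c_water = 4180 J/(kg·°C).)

Heat lost by the aluminum = heat gained by the water:
0.668×897×(143 − 49.7) = m×4180×(49.7 − 36.7)
54340 m = 55905  ⇒  m ≈ 1.029 kg

m ≈ 1.03 kg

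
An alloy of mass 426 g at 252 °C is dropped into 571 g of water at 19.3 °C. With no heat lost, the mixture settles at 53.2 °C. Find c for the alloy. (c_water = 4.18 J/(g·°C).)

Heat lost by the alloy = heat gained by the water:
426·c·(252 − 53.2) = 571·4.18·(53.2 − 19.3)
84689 c = 80912  ⇒  c ≈ 0.9554 J/(g·°C)

c ≈ 0.955 J/(g·°C)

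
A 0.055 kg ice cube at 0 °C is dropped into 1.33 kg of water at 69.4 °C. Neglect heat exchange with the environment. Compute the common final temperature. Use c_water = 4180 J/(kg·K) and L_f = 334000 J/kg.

Energy balance with sensible and latent terms:
latent heat to melt: 0.055×334000 = 18370; warm the meltwater: 229.9 T; water cools: 1.33×4180×(T − 69.4) = 5559.4(T − 69.4)
5789.3 T = 385822 − 18370 = 367452
T ≈ 63.47 °C (positive, so assuming full melt was valid).

T_f ≈ 63.5 °C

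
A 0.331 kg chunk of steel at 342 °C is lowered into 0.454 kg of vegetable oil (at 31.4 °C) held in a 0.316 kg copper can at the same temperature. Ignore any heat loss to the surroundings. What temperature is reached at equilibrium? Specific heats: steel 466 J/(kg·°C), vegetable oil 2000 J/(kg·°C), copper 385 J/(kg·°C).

T_f ≈ 71.9 °C

Let T be the final temperature. ΣQ_i = 0:
0.331×466×(T − 342) + 0.454×2000×(T − 31.4) + 0.316×385×(T − 31.4) = 0
154.25(T − 342) + 908(T − 31.4) + 121.66(T − 31.4) = 0
1183.9 T = 85083
T = 85083/1183.9 ≈ 71.87 °C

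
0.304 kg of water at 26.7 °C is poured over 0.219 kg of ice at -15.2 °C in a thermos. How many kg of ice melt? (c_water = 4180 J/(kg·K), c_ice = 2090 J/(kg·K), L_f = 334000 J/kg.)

m_melted ≈ 0.0808 kg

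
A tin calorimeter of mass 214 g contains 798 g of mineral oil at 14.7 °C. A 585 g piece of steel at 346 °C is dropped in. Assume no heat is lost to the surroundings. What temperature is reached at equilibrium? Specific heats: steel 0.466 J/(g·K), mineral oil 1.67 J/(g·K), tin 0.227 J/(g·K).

Setting the total heat transfer to zero:
585*0.466*(T − 346) + 798*1.67*(T − 14.7) + 214*0.227*(T − 14.7) = 0
1653.8 T = 114627
T ≈ 69.31 °C

T_f ≈ 69.3 °C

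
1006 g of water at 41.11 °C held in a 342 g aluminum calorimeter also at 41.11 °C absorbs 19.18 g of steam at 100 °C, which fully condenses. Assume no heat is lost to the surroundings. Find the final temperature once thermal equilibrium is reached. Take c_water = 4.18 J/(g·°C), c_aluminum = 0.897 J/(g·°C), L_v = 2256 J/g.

T_f ≈ 51.6 °C

Heat gained plus heat lost sum to zero:
steam→water at 100 °C releases m L_v = 19.18×2256 = 43270
  condensed water 100 °C→T: 80.17(T − 100)
  water warms: 1006×4.18×(T − 41.11) = 4205.1(T − 41.11)
  cup: 306.77(T − 41.11)
4592 T = 43270 + 8017.2 + 185482 = 236770
T ≈ 51.56 °C — below 100 °C, confirming all the steam condensed.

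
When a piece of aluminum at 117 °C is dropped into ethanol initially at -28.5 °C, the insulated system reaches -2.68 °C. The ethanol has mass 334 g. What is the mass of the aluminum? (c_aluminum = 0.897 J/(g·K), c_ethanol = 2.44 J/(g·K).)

m ≈ 196 g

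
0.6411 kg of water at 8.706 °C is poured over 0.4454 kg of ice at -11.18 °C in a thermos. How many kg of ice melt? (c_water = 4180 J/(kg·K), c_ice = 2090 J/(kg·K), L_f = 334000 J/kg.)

Heat available from the water dropping to 0 °C: 0.6411×4180×8.706 = 23330 J.
Warming the ice to 0 °C takes 0.4454×2090×11.18 = 10407 J, leaving 12923 J for melting.
Fully melting the ice requires m_ice L_f = 0.4454×334000 = 148764 J.
Since 12923 < 148764 J, not all the ice melts; equilibrium is at 0 °C.
m_melt = 12923 / L_f = 0.03869 kg.

m_melted ≈ 0.0387 kg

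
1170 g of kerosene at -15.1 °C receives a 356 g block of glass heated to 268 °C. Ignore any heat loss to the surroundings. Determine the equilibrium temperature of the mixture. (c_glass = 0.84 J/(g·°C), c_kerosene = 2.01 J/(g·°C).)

Let T be the final temperature. ΣQ_i = 0:
356*0.84*(T − 268) + 1170*2.01*(T − (-15.1)) = 0
299.04(T − 268) + 2351.7(T − (-15.1)) = 0
2650.7 T = 44632
T = 44632/2650.7 ≈ 16.84 °C

T_f ≈ 16.8 °C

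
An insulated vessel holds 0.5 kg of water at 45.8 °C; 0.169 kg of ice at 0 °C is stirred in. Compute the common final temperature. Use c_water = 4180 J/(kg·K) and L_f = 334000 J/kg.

Setting the total heat transfer to zero:
latent heat to melt: 0.169×334000 = 56446; meltwater 0→T: 0.169×4180×T = 706.42 T; water cools: 0.5×4180×(T − 45.8) = 2090(T − 45.8)
2796.4 T = 95722 − 56446 = 39276
T ≈ 14.05 °C (positive, so assuming full melt was valid).

T_f ≈ 14.0 °C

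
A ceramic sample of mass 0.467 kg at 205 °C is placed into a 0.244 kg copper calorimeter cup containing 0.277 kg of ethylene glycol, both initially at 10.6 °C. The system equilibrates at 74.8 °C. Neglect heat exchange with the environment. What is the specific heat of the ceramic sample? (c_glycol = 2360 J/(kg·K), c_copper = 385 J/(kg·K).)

Taking heat into each body as positive, Σ m c ΔT = 0:
0.467·c·(74.8 − 205) + 0.277·2360·(74.8 − 10.6) + 0.244·385·(74.8 − 10.6) = 0
-60.8 c = -48000
c = -48000/-60.8 ≈ 789.4 J/(kg·K)

c ≈ 789 J/(kg·K)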